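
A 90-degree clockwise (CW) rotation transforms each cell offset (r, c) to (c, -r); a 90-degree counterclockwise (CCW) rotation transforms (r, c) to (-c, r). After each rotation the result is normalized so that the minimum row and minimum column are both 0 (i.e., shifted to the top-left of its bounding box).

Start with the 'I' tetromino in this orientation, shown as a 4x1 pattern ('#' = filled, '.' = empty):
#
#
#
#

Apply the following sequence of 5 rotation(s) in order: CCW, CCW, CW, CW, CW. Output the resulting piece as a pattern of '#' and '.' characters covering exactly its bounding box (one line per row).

Start:
#
#
#
#
After rotation 1 (CCW):
####
After rotation 2 (CCW):
#
#
#
#
After rotation 3 (CW):
####
After rotation 4 (CW):
#
#
#
#
After rotation 5 (CW):
####

Answer: ####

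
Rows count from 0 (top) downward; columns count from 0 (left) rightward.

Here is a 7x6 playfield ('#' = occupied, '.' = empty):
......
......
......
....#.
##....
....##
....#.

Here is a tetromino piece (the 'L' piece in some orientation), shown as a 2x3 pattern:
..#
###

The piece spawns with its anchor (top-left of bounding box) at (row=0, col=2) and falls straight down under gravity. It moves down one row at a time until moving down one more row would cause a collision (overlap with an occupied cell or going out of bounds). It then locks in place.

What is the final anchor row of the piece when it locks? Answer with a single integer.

Spawn at (row=0, col=2). Try each row:
  row 0: fits
  row 1: fits
  row 2: blocked -> lock at row 1

Answer: 1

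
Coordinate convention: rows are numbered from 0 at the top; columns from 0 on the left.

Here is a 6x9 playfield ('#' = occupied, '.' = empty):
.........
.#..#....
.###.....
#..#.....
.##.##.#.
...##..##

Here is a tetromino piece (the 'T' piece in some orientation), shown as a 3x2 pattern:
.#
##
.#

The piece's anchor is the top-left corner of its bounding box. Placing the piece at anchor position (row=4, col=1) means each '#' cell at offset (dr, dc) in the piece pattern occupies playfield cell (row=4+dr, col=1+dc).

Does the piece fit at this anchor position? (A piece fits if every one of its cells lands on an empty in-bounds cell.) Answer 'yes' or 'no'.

Answer: no

Derivation:
Check each piece cell at anchor (4, 1):
  offset (0,1) -> (4,2): occupied ('#') -> FAIL
  offset (1,0) -> (5,1): empty -> OK
  offset (1,1) -> (5,2): empty -> OK
  offset (2,1) -> (6,2): out of bounds -> FAIL
All cells valid: no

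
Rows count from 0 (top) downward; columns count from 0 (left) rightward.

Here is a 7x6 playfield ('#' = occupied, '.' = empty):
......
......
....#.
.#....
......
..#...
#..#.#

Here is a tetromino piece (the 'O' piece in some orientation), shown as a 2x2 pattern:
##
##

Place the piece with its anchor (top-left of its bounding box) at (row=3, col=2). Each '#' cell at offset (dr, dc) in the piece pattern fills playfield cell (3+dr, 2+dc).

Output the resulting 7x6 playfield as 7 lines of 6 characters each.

Answer: ......
......
....#.
.###..
..##..
..#...
#..#.#

Derivation:
Fill (3+0,2+0) = (3,2)
Fill (3+0,2+1) = (3,3)
Fill (3+1,2+0) = (4,2)
Fill (3+1,2+1) = (4,3)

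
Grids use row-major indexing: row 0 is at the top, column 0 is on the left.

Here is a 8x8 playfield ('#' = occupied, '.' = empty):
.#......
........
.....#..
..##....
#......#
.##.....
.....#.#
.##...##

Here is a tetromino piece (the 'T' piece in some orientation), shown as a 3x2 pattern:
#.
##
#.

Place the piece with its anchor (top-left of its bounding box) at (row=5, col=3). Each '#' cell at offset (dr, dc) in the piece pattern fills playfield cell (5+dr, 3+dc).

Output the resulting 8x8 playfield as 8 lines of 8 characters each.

Answer: .#......
........
.....#..
..##....
#......#
.###....
...###.#
.###..##

Derivation:
Fill (5+0,3+0) = (5,3)
Fill (5+1,3+0) = (6,3)
Fill (5+1,3+1) = (6,4)
Fill (5+2,3+0) = (7,3)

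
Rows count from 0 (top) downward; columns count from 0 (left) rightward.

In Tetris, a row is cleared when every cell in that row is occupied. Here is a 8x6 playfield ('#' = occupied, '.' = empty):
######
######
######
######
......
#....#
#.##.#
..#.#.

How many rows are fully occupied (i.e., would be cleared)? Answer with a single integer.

Answer: 4

Derivation:
Check each row:
  row 0: 0 empty cells -> FULL (clear)
  row 1: 0 empty cells -> FULL (clear)
  row 2: 0 empty cells -> FULL (clear)
  row 3: 0 empty cells -> FULL (clear)
  row 4: 6 empty cells -> not full
  row 5: 4 empty cells -> not full
  row 6: 2 empty cells -> not full
  row 7: 4 empty cells -> not full
Total rows cleared: 4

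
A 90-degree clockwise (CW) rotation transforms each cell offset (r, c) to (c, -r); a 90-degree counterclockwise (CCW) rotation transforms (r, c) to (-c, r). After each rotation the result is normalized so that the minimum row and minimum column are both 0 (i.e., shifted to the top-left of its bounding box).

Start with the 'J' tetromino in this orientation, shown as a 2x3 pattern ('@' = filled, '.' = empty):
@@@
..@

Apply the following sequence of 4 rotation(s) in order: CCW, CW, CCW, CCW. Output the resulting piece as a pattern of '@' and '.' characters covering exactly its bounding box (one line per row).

Answer: @..
@@@

Derivation:
Start:
@@@
..@
After rotation 1 (CCW):
@@
@.
@.
After rotation 2 (CW):
@@@
..@
After rotation 3 (CCW):
@@
@.
@.
After rotation 4 (CCW):
@..
@@@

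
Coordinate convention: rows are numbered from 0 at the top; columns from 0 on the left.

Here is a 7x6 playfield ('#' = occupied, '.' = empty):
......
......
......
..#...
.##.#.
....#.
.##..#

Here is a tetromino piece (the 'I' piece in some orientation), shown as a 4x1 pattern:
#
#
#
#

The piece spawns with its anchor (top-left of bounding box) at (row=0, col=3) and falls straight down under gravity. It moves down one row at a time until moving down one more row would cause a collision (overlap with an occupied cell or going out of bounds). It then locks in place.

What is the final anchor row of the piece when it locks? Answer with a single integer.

Spawn at (row=0, col=3). Try each row:
  row 0: fits
  row 1: fits
  row 2: fits
  row 3: fits
  row 4: blocked -> lock at row 3

Answer: 3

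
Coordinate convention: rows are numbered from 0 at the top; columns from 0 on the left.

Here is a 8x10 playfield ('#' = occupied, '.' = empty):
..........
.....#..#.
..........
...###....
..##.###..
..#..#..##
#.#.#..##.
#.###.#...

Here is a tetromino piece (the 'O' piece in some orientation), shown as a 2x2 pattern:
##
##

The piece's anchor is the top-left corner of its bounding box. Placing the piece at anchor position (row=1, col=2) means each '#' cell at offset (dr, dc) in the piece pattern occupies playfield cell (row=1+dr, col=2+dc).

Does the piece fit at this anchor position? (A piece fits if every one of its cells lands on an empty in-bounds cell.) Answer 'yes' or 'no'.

Check each piece cell at anchor (1, 2):
  offset (0,0) -> (1,2): empty -> OK
  offset (0,1) -> (1,3): empty -> OK
  offset (1,0) -> (2,2): empty -> OK
  offset (1,1) -> (2,3): empty -> OK
All cells valid: yes

Answer: yes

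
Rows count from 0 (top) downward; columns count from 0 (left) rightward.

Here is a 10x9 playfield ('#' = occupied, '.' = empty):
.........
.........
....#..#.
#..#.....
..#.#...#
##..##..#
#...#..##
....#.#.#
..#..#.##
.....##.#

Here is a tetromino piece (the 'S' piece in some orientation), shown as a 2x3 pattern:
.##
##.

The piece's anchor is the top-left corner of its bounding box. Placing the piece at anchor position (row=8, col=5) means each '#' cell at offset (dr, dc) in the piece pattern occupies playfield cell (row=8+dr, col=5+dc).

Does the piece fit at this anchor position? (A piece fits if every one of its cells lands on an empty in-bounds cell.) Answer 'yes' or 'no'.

Answer: no

Derivation:
Check each piece cell at anchor (8, 5):
  offset (0,1) -> (8,6): empty -> OK
  offset (0,2) -> (8,7): occupied ('#') -> FAIL
  offset (1,0) -> (9,5): occupied ('#') -> FAIL
  offset (1,1) -> (9,6): occupied ('#') -> FAIL
All cells valid: no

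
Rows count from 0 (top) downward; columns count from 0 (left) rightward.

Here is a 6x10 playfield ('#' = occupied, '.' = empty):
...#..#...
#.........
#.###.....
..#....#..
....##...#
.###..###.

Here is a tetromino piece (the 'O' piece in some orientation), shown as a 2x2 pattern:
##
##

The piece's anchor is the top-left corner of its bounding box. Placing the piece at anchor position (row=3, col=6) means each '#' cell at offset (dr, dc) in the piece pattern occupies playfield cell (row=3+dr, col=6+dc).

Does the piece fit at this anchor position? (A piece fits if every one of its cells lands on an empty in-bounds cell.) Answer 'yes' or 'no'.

Check each piece cell at anchor (3, 6):
  offset (0,0) -> (3,6): empty -> OK
  offset (0,1) -> (3,7): occupied ('#') -> FAIL
  offset (1,0) -> (4,6): empty -> OK
  offset (1,1) -> (4,7): empty -> OK
All cells valid: no

Answer: no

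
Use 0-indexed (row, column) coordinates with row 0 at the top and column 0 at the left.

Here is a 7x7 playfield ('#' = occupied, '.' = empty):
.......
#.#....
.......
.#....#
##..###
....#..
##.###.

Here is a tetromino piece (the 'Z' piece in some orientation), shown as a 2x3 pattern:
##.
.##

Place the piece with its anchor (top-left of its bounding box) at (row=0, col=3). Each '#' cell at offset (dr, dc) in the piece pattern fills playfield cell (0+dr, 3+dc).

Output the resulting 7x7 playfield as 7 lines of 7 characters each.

Fill (0+0,3+0) = (0,3)
Fill (0+0,3+1) = (0,4)
Fill (0+1,3+1) = (1,4)
Fill (0+1,3+2) = (1,5)

Answer: ...##..
#.#.##.
.......
.#....#
##..###
....#..
##.###.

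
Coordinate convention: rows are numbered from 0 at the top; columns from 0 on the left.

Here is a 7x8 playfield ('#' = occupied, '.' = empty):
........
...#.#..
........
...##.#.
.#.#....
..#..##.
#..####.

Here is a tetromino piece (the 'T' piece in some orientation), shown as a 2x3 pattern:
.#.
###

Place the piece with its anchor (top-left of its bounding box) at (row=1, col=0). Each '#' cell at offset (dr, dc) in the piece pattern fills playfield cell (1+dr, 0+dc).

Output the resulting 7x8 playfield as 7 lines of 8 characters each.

Fill (1+0,0+1) = (1,1)
Fill (1+1,0+0) = (2,0)
Fill (1+1,0+1) = (2,1)
Fill (1+1,0+2) = (2,2)

Answer: ........
.#.#.#..
###.....
...##.#.
.#.#....
..#..##.
#..####.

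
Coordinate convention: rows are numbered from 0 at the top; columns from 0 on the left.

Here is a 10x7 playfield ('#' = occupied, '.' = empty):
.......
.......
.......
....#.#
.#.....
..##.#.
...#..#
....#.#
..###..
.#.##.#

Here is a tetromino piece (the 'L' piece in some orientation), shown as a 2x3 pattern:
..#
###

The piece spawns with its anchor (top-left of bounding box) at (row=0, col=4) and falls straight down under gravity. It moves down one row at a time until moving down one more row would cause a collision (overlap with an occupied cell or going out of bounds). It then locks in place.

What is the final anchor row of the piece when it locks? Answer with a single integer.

Answer: 1

Derivation:
Spawn at (row=0, col=4). Try each row:
  row 0: fits
  row 1: fits
  row 2: blocked -> lock at row 1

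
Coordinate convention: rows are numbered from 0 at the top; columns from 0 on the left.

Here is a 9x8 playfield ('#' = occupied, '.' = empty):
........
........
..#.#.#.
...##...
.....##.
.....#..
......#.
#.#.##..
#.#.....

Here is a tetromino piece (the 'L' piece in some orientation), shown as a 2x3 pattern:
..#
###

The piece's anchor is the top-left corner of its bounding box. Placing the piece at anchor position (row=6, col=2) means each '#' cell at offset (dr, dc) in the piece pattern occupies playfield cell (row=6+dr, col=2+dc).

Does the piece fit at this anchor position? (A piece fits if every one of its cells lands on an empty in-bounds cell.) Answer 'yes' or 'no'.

Answer: no

Derivation:
Check each piece cell at anchor (6, 2):
  offset (0,2) -> (6,4): empty -> OK
  offset (1,0) -> (7,2): occupied ('#') -> FAIL
  offset (1,1) -> (7,3): empty -> OK
  offset (1,2) -> (7,4): occupied ('#') -> FAIL
All cells valid: no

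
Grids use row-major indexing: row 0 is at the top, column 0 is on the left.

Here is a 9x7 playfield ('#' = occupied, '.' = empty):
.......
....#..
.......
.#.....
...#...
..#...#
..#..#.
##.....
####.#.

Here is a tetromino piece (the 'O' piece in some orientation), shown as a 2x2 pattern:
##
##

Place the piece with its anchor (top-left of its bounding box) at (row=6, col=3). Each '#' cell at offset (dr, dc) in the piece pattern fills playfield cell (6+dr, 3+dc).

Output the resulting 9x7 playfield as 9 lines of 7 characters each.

Answer: .......
....#..
.......
.#.....
...#...
..#...#
..####.
##.##..
####.#.

Derivation:
Fill (6+0,3+0) = (6,3)
Fill (6+0,3+1) = (6,4)
Fill (6+1,3+0) = (7,3)
Fill (6+1,3+1) = (7,4)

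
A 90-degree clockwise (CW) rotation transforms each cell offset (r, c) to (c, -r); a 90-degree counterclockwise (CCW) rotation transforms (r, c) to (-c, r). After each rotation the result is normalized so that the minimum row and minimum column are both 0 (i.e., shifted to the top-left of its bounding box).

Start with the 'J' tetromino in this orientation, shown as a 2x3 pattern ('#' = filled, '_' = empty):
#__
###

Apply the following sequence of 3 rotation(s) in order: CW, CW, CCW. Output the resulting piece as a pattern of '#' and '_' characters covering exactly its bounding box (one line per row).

Start:
#__
###
After rotation 1 (CW):
##
#_
#_
After rotation 2 (CW):
###
__#
After rotation 3 (CCW):
##
#_
#_

Answer: ##
#_
#_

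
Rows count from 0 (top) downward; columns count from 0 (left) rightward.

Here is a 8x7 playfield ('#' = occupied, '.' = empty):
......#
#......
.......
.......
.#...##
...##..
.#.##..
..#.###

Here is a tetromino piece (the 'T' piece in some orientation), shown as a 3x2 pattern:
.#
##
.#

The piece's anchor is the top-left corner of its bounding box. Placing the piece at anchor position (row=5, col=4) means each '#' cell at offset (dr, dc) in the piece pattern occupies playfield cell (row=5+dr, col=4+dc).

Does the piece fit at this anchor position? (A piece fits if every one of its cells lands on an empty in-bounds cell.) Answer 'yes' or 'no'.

Check each piece cell at anchor (5, 4):
  offset (0,1) -> (5,5): empty -> OK
  offset (1,0) -> (6,4): occupied ('#') -> FAIL
  offset (1,1) -> (6,5): empty -> OK
  offset (2,1) -> (7,5): occupied ('#') -> FAIL
All cells valid: no

Answer: no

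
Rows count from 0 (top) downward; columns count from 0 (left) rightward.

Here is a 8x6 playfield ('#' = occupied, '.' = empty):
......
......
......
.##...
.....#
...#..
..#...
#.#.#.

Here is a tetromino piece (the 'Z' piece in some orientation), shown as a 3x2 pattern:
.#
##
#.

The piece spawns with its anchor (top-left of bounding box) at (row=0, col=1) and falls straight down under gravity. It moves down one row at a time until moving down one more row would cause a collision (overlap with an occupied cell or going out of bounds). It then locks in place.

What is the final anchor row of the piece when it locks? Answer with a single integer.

Spawn at (row=0, col=1). Try each row:
  row 0: fits
  row 1: blocked -> lock at row 0

Answer: 0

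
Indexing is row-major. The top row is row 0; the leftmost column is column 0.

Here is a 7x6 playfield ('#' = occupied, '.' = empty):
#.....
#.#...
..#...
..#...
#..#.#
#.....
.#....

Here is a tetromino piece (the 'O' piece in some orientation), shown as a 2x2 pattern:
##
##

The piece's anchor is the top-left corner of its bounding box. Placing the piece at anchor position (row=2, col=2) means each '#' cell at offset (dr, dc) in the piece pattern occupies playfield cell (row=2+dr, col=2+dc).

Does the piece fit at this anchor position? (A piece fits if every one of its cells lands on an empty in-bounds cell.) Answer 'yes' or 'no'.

Check each piece cell at anchor (2, 2):
  offset (0,0) -> (2,2): occupied ('#') -> FAIL
  offset (0,1) -> (2,3): empty -> OK
  offset (1,0) -> (3,2): occupied ('#') -> FAIL
  offset (1,1) -> (3,3): empty -> OK
All cells valid: no

Answer: no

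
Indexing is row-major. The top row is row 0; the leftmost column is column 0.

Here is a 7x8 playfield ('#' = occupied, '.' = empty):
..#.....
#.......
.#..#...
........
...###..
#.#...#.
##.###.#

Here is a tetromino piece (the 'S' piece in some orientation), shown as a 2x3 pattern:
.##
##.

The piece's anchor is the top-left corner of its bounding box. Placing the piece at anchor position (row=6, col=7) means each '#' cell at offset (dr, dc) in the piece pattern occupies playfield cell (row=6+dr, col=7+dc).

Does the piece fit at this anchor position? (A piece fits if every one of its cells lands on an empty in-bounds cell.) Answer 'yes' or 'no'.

Answer: no

Derivation:
Check each piece cell at anchor (6, 7):
  offset (0,1) -> (6,8): out of bounds -> FAIL
  offset (0,2) -> (6,9): out of bounds -> FAIL
  offset (1,0) -> (7,7): out of bounds -> FAIL
  offset (1,1) -> (7,8): out of bounds -> FAIL
All cells valid: no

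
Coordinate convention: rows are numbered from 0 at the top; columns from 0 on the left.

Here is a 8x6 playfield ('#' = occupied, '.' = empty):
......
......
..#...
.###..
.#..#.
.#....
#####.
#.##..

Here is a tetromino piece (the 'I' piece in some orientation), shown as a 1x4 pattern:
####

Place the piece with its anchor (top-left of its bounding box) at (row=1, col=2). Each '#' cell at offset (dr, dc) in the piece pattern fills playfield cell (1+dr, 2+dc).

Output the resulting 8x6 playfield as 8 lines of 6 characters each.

Answer: ......
..####
..#...
.###..
.#..#.
.#....
#####.
#.##..

Derivation:
Fill (1+0,2+0) = (1,2)
Fill (1+0,2+1) = (1,3)
Fill (1+0,2+2) = (1,4)
Fill (1+0,2+3) = (1,5)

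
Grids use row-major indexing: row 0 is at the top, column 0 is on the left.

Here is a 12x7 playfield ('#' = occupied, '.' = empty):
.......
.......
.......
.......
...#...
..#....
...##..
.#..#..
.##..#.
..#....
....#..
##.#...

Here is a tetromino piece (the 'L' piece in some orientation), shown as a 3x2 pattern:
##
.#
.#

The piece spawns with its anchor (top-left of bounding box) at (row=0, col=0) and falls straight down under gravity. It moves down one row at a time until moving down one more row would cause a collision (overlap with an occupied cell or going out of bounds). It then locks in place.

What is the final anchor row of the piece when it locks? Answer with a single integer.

Answer: 4

Derivation:
Spawn at (row=0, col=0). Try each row:
  row 0: fits
  row 1: fits
  row 2: fits
  row 3: fits
  row 4: fits
  row 5: blocked -> lock at row 4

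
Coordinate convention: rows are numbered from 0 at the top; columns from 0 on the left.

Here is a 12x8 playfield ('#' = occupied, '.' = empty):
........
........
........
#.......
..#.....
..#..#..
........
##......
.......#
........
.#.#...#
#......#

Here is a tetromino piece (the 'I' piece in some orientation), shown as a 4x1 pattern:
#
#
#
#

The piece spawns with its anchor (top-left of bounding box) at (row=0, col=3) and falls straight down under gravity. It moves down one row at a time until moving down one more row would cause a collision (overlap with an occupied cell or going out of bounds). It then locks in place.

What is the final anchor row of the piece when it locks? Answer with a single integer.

Answer: 6

Derivation:
Spawn at (row=0, col=3). Try each row:
  row 0: fits
  row 1: fits
  row 2: fits
  row 3: fits
  row 4: fits
  row 5: fits
  row 6: fits
  row 7: blocked -> lock at row 6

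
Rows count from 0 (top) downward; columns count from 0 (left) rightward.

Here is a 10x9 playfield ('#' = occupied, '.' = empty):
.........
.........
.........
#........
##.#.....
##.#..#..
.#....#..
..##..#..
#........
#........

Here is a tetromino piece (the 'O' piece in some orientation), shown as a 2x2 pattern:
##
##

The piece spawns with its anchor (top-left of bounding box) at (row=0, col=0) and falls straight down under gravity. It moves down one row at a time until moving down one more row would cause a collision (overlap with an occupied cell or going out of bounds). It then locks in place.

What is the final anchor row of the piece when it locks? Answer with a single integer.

Spawn at (row=0, col=0). Try each row:
  row 0: fits
  row 1: fits
  row 2: blocked -> lock at row 1

Answer: 1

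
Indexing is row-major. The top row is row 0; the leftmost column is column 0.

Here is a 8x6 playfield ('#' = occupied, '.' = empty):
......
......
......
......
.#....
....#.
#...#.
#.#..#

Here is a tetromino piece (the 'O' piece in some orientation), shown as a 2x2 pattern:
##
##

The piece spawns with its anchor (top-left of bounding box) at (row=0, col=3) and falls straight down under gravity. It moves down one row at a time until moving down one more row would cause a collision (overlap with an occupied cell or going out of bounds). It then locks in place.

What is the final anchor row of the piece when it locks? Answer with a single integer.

Spawn at (row=0, col=3). Try each row:
  row 0: fits
  row 1: fits
  row 2: fits
  row 3: fits
  row 4: blocked -> lock at row 3

Answer: 3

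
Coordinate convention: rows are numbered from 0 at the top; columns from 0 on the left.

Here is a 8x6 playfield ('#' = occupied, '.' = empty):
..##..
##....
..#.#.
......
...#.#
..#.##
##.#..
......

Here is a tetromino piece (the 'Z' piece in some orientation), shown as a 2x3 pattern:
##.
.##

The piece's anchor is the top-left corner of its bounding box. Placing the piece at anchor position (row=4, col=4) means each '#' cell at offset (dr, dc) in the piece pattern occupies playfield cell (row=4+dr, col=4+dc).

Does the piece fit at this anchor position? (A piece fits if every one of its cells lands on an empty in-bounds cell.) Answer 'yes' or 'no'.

Answer: no

Derivation:
Check each piece cell at anchor (4, 4):
  offset (0,0) -> (4,4): empty -> OK
  offset (0,1) -> (4,5): occupied ('#') -> FAIL
  offset (1,1) -> (5,5): occupied ('#') -> FAIL
  offset (1,2) -> (5,6): out of bounds -> FAIL
All cells valid: no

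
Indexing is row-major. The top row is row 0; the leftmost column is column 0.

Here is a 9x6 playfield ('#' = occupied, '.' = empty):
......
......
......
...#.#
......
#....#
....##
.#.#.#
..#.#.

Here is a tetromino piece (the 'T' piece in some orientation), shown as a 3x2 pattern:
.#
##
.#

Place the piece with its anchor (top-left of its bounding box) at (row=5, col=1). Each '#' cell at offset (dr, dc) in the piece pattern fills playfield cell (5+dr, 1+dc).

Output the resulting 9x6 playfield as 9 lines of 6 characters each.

Answer: ......
......
......
...#.#
......
#.#..#
.##.##
.###.#
..#.#.

Derivation:
Fill (5+0,1+1) = (5,2)
Fill (5+1,1+0) = (6,1)
Fill (5+1,1+1) = (6,2)
Fill (5+2,1+1) = (7,2)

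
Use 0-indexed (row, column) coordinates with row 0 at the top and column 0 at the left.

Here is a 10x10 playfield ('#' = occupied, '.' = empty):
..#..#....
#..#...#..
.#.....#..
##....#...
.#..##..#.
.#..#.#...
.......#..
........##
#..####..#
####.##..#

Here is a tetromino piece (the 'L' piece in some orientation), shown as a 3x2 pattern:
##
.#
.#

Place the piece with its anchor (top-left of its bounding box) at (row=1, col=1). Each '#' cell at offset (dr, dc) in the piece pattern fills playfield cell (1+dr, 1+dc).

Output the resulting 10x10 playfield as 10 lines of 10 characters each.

Fill (1+0,1+0) = (1,1)
Fill (1+0,1+1) = (1,2)
Fill (1+1,1+1) = (2,2)
Fill (1+2,1+1) = (3,2)

Answer: ..#..#....
####...#..
.##....#..
###...#...
.#..##..#.
.#..#.#...
.......#..
........##
#..####..#
####.##..#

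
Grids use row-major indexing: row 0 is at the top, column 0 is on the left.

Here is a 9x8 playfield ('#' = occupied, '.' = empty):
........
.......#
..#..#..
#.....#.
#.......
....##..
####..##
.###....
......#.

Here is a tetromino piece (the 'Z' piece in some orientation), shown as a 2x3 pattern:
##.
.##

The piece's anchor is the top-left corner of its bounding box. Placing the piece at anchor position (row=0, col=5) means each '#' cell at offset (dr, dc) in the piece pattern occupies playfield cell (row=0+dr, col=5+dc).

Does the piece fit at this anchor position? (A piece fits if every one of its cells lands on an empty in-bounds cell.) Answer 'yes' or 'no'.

Check each piece cell at anchor (0, 5):
  offset (0,0) -> (0,5): empty -> OK
  offset (0,1) -> (0,6): empty -> OK
  offset (1,1) -> (1,6): empty -> OK
  offset (1,2) -> (1,7): occupied ('#') -> FAIL
All cells valid: no

Answer: no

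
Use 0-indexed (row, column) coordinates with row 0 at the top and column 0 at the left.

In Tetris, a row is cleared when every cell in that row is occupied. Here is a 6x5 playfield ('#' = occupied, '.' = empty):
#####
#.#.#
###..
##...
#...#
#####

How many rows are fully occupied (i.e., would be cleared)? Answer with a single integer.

Check each row:
  row 0: 0 empty cells -> FULL (clear)
  row 1: 2 empty cells -> not full
  row 2: 2 empty cells -> not full
  row 3: 3 empty cells -> not full
  row 4: 3 empty cells -> not full
  row 5: 0 empty cells -> FULL (clear)
Total rows cleared: 2

Answer: 2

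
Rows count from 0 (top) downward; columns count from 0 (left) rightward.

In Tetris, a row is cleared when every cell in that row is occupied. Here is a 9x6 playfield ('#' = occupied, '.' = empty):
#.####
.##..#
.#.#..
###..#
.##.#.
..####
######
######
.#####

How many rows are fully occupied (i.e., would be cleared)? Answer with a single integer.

Check each row:
  row 0: 1 empty cell -> not full
  row 1: 3 empty cells -> not full
  row 2: 4 empty cells -> not full
  row 3: 2 empty cells -> not full
  row 4: 3 empty cells -> not full
  row 5: 2 empty cells -> not full
  row 6: 0 empty cells -> FULL (clear)
  row 7: 0 empty cells -> FULL (clear)
  row 8: 1 empty cell -> not full
Total rows cleared: 2

Answer: 2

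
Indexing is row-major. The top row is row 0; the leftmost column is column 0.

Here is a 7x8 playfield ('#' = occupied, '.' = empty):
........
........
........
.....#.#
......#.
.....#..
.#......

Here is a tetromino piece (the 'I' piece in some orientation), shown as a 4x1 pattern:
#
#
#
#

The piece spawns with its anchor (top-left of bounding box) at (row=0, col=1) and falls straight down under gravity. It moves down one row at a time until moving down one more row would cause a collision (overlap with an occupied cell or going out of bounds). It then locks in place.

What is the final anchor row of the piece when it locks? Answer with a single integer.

Answer: 2

Derivation:
Spawn at (row=0, col=1). Try each row:
  row 0: fits
  row 1: fits
  row 2: fits
  row 3: blocked -> lock at row 2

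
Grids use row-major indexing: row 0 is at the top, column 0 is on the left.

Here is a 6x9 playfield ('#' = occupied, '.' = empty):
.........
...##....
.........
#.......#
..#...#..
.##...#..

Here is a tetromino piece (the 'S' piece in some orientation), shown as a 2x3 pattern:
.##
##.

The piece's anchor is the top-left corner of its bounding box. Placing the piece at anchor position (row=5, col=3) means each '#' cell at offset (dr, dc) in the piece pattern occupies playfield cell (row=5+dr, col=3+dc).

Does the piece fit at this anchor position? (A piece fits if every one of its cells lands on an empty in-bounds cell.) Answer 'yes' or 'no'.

Check each piece cell at anchor (5, 3):
  offset (0,1) -> (5,4): empty -> OK
  offset (0,2) -> (5,5): empty -> OK
  offset (1,0) -> (6,3): out of bounds -> FAIL
  offset (1,1) -> (6,4): out of bounds -> FAIL
All cells valid: no

Answer: no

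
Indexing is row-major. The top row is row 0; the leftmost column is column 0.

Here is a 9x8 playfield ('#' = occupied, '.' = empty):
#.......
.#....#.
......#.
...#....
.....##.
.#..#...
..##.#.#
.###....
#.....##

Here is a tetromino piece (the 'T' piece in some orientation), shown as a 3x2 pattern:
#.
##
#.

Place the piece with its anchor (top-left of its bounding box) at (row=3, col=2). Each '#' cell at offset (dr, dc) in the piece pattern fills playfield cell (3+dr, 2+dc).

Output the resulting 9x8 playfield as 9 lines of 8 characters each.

Fill (3+0,2+0) = (3,2)
Fill (3+1,2+0) = (4,2)
Fill (3+1,2+1) = (4,3)
Fill (3+2,2+0) = (5,2)

Answer: #.......
.#....#.
......#.
..##....
..##.##.
.##.#...
..##.#.#
.###....
#.....##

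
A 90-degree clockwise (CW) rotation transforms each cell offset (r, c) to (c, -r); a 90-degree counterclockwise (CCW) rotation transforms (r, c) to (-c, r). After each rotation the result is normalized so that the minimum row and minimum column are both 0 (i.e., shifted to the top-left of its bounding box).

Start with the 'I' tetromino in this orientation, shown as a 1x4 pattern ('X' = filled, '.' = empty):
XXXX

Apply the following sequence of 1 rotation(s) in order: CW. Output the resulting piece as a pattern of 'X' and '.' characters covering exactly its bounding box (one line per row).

Answer: X
X
X
X

Derivation:
Start:
XXXX
After rotation 1 (CW):
X
X
X
X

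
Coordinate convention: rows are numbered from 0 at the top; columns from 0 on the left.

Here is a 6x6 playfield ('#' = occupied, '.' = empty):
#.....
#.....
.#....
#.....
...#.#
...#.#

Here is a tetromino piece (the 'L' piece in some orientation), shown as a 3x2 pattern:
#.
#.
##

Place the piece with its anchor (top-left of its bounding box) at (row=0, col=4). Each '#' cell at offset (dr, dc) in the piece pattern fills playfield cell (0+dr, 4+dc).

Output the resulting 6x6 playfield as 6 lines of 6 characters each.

Answer: #...#.
#...#.
.#..##
#.....
...#.#
...#.#

Derivation:
Fill (0+0,4+0) = (0,4)
Fill (0+1,4+0) = (1,4)
Fill (0+2,4+0) = (2,4)
Fill (0+2,4+1) = (2,5)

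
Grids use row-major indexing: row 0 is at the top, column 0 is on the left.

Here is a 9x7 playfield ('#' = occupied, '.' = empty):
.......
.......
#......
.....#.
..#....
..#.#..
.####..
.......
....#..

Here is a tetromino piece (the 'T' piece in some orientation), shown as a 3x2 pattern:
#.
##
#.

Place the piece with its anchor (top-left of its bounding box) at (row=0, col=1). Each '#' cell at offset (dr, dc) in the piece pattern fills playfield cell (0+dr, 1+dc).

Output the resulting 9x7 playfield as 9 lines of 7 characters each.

Fill (0+0,1+0) = (0,1)
Fill (0+1,1+0) = (1,1)
Fill (0+1,1+1) = (1,2)
Fill (0+2,1+0) = (2,1)

Answer: .#.....
.##....
##.....
.....#.
..#....
..#.#..
.####..
.......
....#..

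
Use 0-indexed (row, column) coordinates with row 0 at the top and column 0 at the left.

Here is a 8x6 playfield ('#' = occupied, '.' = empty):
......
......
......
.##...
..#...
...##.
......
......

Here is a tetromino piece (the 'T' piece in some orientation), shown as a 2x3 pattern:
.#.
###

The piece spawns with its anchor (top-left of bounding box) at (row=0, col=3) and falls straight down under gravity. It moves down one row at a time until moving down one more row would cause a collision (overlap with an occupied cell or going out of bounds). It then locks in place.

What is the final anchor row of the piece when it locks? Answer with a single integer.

Answer: 3

Derivation:
Spawn at (row=0, col=3). Try each row:
  row 0: fits
  row 1: fits
  row 2: fits
  row 3: fits
  row 4: blocked -> lock at row 3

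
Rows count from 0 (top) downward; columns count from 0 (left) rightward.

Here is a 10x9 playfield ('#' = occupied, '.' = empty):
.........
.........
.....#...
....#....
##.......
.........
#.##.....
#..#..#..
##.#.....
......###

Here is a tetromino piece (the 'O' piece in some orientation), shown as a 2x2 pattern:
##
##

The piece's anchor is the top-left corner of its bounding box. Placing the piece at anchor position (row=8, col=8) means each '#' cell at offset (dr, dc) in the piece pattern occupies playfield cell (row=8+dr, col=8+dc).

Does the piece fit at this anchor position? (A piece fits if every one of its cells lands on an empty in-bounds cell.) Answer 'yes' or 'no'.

Check each piece cell at anchor (8, 8):
  offset (0,0) -> (8,8): empty -> OK
  offset (0,1) -> (8,9): out of bounds -> FAIL
  offset (1,0) -> (9,8): occupied ('#') -> FAIL
  offset (1,1) -> (9,9): out of bounds -> FAIL
All cells valid: no

Answer: no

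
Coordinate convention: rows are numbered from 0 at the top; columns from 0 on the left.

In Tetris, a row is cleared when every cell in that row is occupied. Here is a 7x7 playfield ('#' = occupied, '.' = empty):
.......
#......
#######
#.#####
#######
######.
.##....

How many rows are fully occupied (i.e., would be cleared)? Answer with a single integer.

Check each row:
  row 0: 7 empty cells -> not full
  row 1: 6 empty cells -> not full
  row 2: 0 empty cells -> FULL (clear)
  row 3: 1 empty cell -> not full
  row 4: 0 empty cells -> FULL (clear)
  row 5: 1 empty cell -> not full
  row 6: 5 empty cells -> not full
Total rows cleared: 2

Answer: 2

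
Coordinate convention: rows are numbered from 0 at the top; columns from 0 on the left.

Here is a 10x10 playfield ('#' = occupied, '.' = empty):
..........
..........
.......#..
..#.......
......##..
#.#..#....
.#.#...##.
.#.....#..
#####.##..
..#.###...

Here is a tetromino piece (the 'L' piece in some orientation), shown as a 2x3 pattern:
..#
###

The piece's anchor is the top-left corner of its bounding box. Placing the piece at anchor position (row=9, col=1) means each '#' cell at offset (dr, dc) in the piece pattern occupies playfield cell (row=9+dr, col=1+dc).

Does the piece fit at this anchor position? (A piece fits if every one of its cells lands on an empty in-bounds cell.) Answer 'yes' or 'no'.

Check each piece cell at anchor (9, 1):
  offset (0,2) -> (9,3): empty -> OK
  offset (1,0) -> (10,1): out of bounds -> FAIL
  offset (1,1) -> (10,2): out of bounds -> FAIL
  offset (1,2) -> (10,3): out of bounds -> FAIL
All cells valid: no

Answer: no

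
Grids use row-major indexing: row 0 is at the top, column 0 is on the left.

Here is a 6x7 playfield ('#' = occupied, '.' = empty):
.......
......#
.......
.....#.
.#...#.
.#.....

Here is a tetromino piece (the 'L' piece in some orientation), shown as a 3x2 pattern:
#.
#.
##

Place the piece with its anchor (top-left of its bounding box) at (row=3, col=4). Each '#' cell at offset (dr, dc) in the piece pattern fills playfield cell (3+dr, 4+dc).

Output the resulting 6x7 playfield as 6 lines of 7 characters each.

Fill (3+0,4+0) = (3,4)
Fill (3+1,4+0) = (4,4)
Fill (3+2,4+0) = (5,4)
Fill (3+2,4+1) = (5,5)

Answer: .......
......#
.......
....##.
.#..##.
.#..##.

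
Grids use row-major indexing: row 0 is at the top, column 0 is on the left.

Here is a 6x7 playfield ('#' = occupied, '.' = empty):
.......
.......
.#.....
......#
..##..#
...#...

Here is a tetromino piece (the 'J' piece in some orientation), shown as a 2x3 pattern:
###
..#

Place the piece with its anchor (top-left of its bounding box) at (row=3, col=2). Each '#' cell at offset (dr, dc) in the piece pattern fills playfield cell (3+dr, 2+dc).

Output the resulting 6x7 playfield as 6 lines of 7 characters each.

Fill (3+0,2+0) = (3,2)
Fill (3+0,2+1) = (3,3)
Fill (3+0,2+2) = (3,4)
Fill (3+1,2+2) = (4,4)

Answer: .......
.......
.#.....
..###.#
..###.#
...#...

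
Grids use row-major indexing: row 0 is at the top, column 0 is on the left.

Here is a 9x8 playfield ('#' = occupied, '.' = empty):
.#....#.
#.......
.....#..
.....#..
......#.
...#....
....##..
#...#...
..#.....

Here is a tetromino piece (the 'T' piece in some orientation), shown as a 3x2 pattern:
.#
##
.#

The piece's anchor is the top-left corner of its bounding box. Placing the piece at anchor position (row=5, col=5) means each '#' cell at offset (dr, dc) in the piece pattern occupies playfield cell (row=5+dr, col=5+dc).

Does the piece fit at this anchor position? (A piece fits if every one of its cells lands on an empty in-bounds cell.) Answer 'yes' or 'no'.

Check each piece cell at anchor (5, 5):
  offset (0,1) -> (5,6): empty -> OK
  offset (1,0) -> (6,5): occupied ('#') -> FAIL
  offset (1,1) -> (6,6): empty -> OK
  offset (2,1) -> (7,6): empty -> OK
All cells valid: no

Answer: no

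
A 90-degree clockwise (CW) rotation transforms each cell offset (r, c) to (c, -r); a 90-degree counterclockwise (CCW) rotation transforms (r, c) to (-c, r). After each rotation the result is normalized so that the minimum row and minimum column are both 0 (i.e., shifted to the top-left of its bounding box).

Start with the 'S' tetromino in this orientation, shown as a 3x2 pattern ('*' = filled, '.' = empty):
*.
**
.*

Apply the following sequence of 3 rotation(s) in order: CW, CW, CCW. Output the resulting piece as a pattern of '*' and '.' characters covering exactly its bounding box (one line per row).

Start:
*.
**
.*
After rotation 1 (CW):
.**
**.
After rotation 2 (CW):
*.
**
.*
After rotation 3 (CCW):
.**
**.

Answer: .**
**.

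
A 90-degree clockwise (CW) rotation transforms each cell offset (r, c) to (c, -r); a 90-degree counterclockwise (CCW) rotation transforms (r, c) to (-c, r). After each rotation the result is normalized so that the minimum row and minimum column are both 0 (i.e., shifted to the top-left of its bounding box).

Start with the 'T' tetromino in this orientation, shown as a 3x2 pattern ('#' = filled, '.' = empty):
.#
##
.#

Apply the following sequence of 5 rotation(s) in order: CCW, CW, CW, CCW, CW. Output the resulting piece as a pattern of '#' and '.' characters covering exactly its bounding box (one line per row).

Start:
.#
##
.#
After rotation 1 (CCW):
###
.#.
After rotation 2 (CW):
.#
##
.#
After rotation 3 (CW):
.#.
###
After rotation 4 (CCW):
.#
##
.#
After rotation 5 (CW):
.#.
###

Answer: .#.
###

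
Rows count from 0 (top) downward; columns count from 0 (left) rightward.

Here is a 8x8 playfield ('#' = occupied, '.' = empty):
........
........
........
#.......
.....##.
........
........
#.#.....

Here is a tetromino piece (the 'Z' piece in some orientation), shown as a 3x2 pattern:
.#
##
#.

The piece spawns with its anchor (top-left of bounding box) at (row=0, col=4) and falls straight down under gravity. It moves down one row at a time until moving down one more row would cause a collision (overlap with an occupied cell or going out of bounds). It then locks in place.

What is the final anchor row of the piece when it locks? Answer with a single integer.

Answer: 2

Derivation:
Spawn at (row=0, col=4). Try each row:
  row 0: fits
  row 1: fits
  row 2: fits
  row 3: blocked -> lock at row 2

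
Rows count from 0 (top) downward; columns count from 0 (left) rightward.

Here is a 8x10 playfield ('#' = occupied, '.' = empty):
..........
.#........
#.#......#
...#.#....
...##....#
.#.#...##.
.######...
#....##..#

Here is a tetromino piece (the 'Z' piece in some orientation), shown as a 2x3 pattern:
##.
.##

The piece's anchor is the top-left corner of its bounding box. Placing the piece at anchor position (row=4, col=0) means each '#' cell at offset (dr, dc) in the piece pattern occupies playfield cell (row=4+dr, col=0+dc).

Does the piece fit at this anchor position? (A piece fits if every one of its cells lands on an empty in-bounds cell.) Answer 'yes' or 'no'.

Answer: no

Derivation:
Check each piece cell at anchor (4, 0):
  offset (0,0) -> (4,0): empty -> OK
  offset (0,1) -> (4,1): empty -> OK
  offset (1,1) -> (5,1): occupied ('#') -> FAIL
  offset (1,2) -> (5,2): empty -> OK
All cells valid: no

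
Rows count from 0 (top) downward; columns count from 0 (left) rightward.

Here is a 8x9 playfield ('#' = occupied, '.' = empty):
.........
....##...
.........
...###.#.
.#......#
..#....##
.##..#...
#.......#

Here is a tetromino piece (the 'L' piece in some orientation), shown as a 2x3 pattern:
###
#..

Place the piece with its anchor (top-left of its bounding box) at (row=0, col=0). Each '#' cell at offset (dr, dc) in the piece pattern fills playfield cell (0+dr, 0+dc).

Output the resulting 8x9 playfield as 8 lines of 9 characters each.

Fill (0+0,0+0) = (0,0)
Fill (0+0,0+1) = (0,1)
Fill (0+0,0+2) = (0,2)
Fill (0+1,0+0) = (1,0)

Answer: ###......
#...##...
.........
...###.#.
.#......#
..#....##
.##..#...
#.......#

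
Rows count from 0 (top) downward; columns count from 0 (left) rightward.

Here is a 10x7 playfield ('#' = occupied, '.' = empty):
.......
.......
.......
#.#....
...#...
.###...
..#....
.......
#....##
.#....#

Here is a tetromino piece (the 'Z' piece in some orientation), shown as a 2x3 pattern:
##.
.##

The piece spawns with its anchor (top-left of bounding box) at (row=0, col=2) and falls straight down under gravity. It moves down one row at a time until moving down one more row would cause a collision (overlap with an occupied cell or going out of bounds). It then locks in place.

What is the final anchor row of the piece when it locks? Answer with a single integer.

Answer: 2

Derivation:
Spawn at (row=0, col=2). Try each row:
  row 0: fits
  row 1: fits
  row 2: fits
  row 3: blocked -> lock at row 2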